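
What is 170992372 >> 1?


0b1010001100010010001011110100 >> 1 = 0b101000110001001000101111010 = 85496186

85496186


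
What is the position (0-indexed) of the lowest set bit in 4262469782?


0b11111110000100000010000010010110. Lowest set bit at position 1

1


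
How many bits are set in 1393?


0b10101110001 has 6 set bits

6


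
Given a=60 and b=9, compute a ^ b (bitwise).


60 ^ 9 = 53

53


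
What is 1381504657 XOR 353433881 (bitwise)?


0b1010010010110000001011010010001 ^ 0b10101000100001111100100011001 = 0b1000111010010001110111110001000 = 1195962248

1195962248


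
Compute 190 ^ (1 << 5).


190 ^ (1 << 5) = 190 ^ 32 = 158

158


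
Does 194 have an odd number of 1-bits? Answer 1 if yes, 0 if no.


0b11000010 has 3 ones => parity 1

1


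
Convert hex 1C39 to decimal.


1C39 hex = 7225 decimal

7225


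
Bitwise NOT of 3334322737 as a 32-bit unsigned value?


~0b11000110101111011011101000110001 = 0b111001010000100100010111001110 = 960644558 (32-bit unsigned)

960644558


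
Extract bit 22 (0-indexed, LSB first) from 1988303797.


0b1110110100000110001101110110101, position 22 = 0

0


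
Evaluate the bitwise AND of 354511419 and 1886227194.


0b10101001000010110101000111011 & 0b1110000011011011000101011111010 = 0b10000001000010000101000111010 = 270600762

270600762


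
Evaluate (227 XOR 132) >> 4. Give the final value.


Step 1: 227 ^ 132 = 103
Step 2: 103 >> 4 = 6

6


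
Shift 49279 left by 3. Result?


0b1100000001111111 << 3 = 0b1100000001111111000 = 394232

394232


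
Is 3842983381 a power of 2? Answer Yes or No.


0b11100101000011110100010111010101. Multiple bits set => No

No


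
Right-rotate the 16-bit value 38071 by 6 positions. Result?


Rotate 0b1001010010110111 right by 6 (16-bit) = 0b1101111001010010 = 56914

56914


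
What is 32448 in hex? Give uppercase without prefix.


32448 = 7EC0 hex

7EC0


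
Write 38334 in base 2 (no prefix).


38334 = 1001010110111110 in binary

1001010110111110


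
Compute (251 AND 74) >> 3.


Step 1: 251 & 74 = 74
Step 2: 74 >> 3 = 9

9


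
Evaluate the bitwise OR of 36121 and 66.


0b1000110100011001 | 0b1000010 = 0b1000110101011011 = 36187

36187


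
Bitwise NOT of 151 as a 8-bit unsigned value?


~0b10010111 = 0b1101000 = 104 (8-bit unsigned)

104


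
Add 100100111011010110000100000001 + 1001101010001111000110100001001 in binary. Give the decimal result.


100100111011010110000100000001 + 1001101010001111000110100001001 = 1110010001101001110111000001010 = 1916071434

1916071434


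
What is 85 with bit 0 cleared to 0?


85 & ~(1 << 0) = 84

84


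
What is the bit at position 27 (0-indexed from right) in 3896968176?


0b11101000010001110000001111110000, position 27 = 1

1


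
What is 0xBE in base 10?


BE hex = 190 decimal

190


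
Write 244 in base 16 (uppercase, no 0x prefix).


244 = F4 hex

F4


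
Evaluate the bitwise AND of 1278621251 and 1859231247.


0b1001100001101100011011001000011 & 0b1101110110100011001111000001111 = 0b1001100000100000001011000000011 = 1276122627

1276122627


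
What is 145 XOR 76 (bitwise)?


0b10010001 ^ 0b1001100 = 0b11011101 = 221

221


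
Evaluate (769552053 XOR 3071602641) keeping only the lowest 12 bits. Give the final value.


Step 1: 769552053 ^ 3071602641 = 2596962660
Step 2: 2596962660 & 4095 = 356

356


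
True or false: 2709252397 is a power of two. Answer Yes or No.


0b10100001011110111110100100101101. Multiple bits set => No

No


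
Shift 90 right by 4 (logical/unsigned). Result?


0b1011010 >> 4 = 0b101 = 5

5


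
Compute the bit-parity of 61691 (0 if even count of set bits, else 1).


0b1111000011111011 has 11 ones => parity 1

1


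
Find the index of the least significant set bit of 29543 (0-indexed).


0b111001101100111. Lowest set bit at position 0

0


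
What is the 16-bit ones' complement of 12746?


12746 ^ 65535 = 52789

52789


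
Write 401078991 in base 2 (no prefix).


401078991 = 10111111001111111101011001111 in binary

10111111001111111101011001111


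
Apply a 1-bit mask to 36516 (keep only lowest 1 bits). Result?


36516 & 1 = 0

0


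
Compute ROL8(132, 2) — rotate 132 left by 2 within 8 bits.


Rotate 0b10000100 left by 2 (8-bit) = 0b10010 = 18

18


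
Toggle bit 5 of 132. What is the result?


132 ^ (1 << 5) = 132 ^ 32 = 164

164


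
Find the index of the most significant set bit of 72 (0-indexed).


0b1001000. Highest set bit at position 6

6


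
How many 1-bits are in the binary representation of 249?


0b11111001 has 6 set bits

6


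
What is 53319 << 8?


0b1101000001000111 << 8 = 0b110100000100011100000000 = 13649664

13649664


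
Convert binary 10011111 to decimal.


10011111 in decimal = 159

159


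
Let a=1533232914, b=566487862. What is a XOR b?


1533232914 ^ 566487862 = 2057350180

2057350180


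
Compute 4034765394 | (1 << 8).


4034765394 | (1 << 8) = 4034765394 | 256 = 4034765650

4034765650


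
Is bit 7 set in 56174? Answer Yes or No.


0b1101101101101110, bit 7 = 0. No

No


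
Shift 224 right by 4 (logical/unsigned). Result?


0b11100000 >> 4 = 0b1110 = 14

14


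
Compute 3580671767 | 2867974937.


0b11010101011011001011011100010111 | 0b10101010111100011101001100011001 = 0b11111111111111011111011100011111 = 4294833951

4294833951


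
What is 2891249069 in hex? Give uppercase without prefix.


2891249069 = AC54F5AD hex

AC54F5AD


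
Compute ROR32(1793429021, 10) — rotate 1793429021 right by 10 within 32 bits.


Rotate 0b1101010111001011000111000011101 right by 10 (32-bit) = 0b10000111010110101011100101100011 = 2270869859

2270869859


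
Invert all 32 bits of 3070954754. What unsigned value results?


3070954754 ^ 4294967295 = 1224012541

1224012541


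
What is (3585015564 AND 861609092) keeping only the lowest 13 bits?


Step 1: 3585015564 & 861609092 = 285875204
Step 2: 285875204 & 8191 = 7172

7172


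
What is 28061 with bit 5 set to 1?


28061 | (1 << 5) = 28061 | 32 = 28093

28093


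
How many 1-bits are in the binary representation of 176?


0b10110000 has 3 set bits

3


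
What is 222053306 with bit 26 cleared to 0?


222053306 & ~(1 << 26) = 154944442

154944442


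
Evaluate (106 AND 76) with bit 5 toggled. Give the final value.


Step 1: 106 & 76 = 72
Step 2: 72 ^ (1 << 5) = 72 ^ 32 = 104

104


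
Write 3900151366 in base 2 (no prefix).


3900151366 = 11101000011101111001011001000110 in binary

11101000011101111001011001000110


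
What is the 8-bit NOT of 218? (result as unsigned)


~0b11011010 = 0b100101 = 37 (8-bit unsigned)

37


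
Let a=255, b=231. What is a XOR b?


255 ^ 231 = 24

24


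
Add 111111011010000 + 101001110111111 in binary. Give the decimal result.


111111011010000 + 101001110111111 = 1101001010001111 = 53903

53903


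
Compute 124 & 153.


0b1111100 & 0b10011001 = 0b11000 = 24

24


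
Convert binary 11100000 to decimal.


11100000 in decimal = 224

224


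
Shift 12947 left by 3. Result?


0b11001010010011 << 3 = 0b11001010010011000 = 103576

103576


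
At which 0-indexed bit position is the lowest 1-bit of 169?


0b10101001. Lowest set bit at position 0

0


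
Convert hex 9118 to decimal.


9118 hex = 37144 decimal

37144


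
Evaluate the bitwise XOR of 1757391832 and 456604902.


0b1101000101111111010101111011000 ^ 0b11011001101110011110011100110 = 0b1110011100010001001011100111110 = 1938331454

1938331454


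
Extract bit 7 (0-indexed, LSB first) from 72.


0b1001000, position 7 = 0

0


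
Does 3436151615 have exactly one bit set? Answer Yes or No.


0b11001100110011111000001100111111. Multiple bits set => No

No


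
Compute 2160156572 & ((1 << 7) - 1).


2160156572 & 127 = 28

28


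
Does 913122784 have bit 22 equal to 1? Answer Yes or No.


0b110110011011010010010111100000, bit 22 = 1. Yes

Yes


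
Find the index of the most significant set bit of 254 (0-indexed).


0b11111110. Highest set bit at position 7

7


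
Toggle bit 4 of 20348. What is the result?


20348 ^ (1 << 4) = 20348 ^ 16 = 20332

20332


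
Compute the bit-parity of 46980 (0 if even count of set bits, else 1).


0b1011011110000100 has 8 ones => parity 0

0


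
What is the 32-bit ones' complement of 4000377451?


4000377451 ^ 4294967295 = 294589844

294589844


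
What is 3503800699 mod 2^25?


3503800699 & 33554431 = 14139771

14139771


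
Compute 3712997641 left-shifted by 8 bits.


0b11011101010011111101100100001001 << 8 = 0b1101110101001111110110010000100100000000 = 950527396096

950527396096


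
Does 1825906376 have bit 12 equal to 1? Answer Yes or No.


0b1101100110101010001111011001000, bit 12 = 1. Yes

Yes


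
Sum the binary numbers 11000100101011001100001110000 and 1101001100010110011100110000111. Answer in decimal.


11000100101011001100001110000 + 1101001100010110011100110000111 = 10000010001000001101000111110111 = 2183188983

2183188983


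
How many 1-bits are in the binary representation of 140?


0b10001100 has 3 set bits

3


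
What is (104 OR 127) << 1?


Step 1: 104 | 127 = 127
Step 2: 127 << 1 = 254

254


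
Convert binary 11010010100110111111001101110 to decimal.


11010010100110111111001101110 in decimal = 441679470

441679470


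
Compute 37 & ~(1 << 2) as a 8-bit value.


37 & ~(1 << 2) = 33

33


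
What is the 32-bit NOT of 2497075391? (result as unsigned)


~0b10010100110101100101100010111111 = 0b1101011001010011010011101000000 = 1797891904 (32-bit unsigned)

1797891904


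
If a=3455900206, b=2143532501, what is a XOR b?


3455900206 ^ 2143532501 = 2990501883

2990501883


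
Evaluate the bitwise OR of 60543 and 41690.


0b1110110001111111 | 0b1010001011011010 = 0b1110111011111111 = 61183

61183


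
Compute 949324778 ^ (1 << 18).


949324778 ^ (1 << 18) = 949324778 ^ 262144 = 949062634

949062634


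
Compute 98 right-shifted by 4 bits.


0b1100010 >> 4 = 0b110 = 6

6


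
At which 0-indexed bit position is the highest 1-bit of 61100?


0b1110111010101100. Highest set bit at position 15

15


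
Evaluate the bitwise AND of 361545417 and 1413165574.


0b10101100011001011111011001001 & 0b1010100001110110011001000000110 = 0b10100000010000011001000000000 = 336081408

336081408


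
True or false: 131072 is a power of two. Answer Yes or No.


0b100000000000000000. Only one bit set => Yes

Yes


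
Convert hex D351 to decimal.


D351 hex = 54097 decimal

54097


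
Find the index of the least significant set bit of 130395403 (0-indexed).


0b111110001011010110100001011. Lowest set bit at position 0

0


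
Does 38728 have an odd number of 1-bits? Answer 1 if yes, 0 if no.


0b1001011101001000 has 7 ones => parity 1

1


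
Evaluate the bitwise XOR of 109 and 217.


0b1101101 ^ 0b11011001 = 0b10110100 = 180

180


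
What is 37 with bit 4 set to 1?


37 | (1 << 4) = 37 | 16 = 53

53


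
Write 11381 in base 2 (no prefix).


11381 = 10110001110101 in binary

10110001110101


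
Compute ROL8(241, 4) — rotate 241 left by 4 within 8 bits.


Rotate 0b11110001 left by 4 (8-bit) = 0b11111 = 31

31


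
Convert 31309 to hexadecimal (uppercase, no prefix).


31309 = 7A4D hex

7A4D


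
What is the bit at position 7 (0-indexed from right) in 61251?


0b1110111101000011, position 7 = 0

0


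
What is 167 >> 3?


0b10100111 >> 3 = 0b10100 = 20

20


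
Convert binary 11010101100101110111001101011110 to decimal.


11010101100101110111001101011110 in decimal = 3583472478

3583472478


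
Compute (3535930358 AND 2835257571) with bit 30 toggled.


Step 1: 3535930358 & 2835257571 = 2160197858
Step 2: 2160197858 ^ (1 << 30) = 2160197858 ^ 1073741824 = 3233939682

3233939682


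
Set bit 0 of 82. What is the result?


82 | (1 << 0) = 82 | 1 = 83

83


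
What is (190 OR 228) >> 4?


Step 1: 190 | 228 = 254
Step 2: 254 >> 4 = 15

15


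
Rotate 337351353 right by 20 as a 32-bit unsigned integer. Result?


Rotate 0b10100000110111001001010111001 right by 20 (32-bit) = 0b10111001001010111001000101000001 = 3106640193

3106640193


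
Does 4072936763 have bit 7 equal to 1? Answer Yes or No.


0b11110010110001000001010100111011, bit 7 = 0. No

No


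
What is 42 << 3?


0b101010 << 3 = 0b101010000 = 336

336


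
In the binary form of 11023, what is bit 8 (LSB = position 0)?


0b10101100001111, position 8 = 1

1


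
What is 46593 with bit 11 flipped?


46593 ^ (1 << 11) = 46593 ^ 2048 = 48641

48641


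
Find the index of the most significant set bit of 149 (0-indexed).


0b10010101. Highest set bit at position 7

7


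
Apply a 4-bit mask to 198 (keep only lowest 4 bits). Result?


198 & 15 = 6

6


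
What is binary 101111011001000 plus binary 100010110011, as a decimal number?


101111011001000 + 100010110011 = 110011101111011 = 26491

26491


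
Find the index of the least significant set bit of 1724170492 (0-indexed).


0b1100110110001001100000011111100. Lowest set bit at position 2

2


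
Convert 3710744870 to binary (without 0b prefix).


3710744870 = 11011101001011010111100100100110 in binary

11011101001011010111100100100110


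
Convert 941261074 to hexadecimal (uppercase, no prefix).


941261074 = 381A8112 hex

381A8112


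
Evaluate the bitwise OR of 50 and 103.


0b110010 | 0b1100111 = 0b1110111 = 119

119


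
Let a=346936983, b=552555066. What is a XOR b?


346936983 ^ 552555066 = 876774573

876774573


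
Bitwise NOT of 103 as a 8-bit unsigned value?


~0b1100111 = 0b10011000 = 152 (8-bit unsigned)

152


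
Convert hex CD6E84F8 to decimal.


CD6E84F8 hex = 3446572280 decimal

3446572280


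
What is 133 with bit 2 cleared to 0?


133 & ~(1 << 2) = 129

129


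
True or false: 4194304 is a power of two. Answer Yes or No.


0b10000000000000000000000. Only one bit set => Yes

Yes


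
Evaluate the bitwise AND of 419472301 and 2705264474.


0b11001000000001010001110101101 & 0b10100001001111110000111101011010 = 0b1000000000000001100001000 = 16777992

16777992


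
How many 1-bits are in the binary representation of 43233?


0b1010100011100001 has 7 set bits

7


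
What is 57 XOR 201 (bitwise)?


0b111001 ^ 0b11001001 = 0b11110000 = 240

240


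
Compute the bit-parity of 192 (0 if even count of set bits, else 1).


0b11000000 has 2 ones => parity 0

0


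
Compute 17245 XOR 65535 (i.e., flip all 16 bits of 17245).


17245 ^ 65535 = 48290

48290


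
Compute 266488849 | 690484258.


0b1111111000100100110000010001 | 0b101001001001111111010000100010 = 0b101111111001111111110000110011 = 803732531

803732531


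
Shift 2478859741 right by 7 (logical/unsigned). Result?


0b10010011110000000110010111011101 >> 7 = 0b1001001111000000011001011 = 19366091

19366091


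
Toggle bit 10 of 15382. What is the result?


15382 ^ (1 << 10) = 15382 ^ 1024 = 14358

14358


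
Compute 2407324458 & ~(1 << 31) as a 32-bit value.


2407324458 & ~(1 << 31) = 259840810

259840810


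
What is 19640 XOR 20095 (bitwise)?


0b100110010111000 ^ 0b100111001111111 = 0b1011000111 = 711

711


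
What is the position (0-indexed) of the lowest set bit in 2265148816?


0b10000111000000110110110110010000. Lowest set bit at position 4

4


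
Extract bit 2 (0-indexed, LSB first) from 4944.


0b1001101010000, position 2 = 0

0


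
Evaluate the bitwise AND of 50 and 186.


0b110010 & 0b10111010 = 0b110010 = 50

50


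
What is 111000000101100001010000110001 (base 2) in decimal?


111000000101100001010000110001 in decimal = 940971057

940971057


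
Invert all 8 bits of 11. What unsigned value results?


11 ^ 255 = 244

244


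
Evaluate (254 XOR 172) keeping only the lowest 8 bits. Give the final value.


Step 1: 254 ^ 172 = 82
Step 2: 82 & 255 = 82

82


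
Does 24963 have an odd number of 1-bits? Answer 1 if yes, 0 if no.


0b110000110000011 has 6 ones => parity 0

0


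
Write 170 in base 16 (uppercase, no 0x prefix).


170 = AA hex

AA


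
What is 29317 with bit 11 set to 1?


29317 | (1 << 11) = 29317 | 2048 = 31365

31365


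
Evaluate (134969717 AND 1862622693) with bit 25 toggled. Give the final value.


Step 1: 134969717 & 1862622693 = 134306149
Step 2: 134306149 ^ (1 << 25) = 134306149 ^ 33554432 = 167860581

167860581


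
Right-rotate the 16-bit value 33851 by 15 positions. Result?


Rotate 0b1000010000111011 right by 15 (16-bit) = 0b100001110111 = 2167

2167


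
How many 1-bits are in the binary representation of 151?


0b10010111 has 5 set bits

5


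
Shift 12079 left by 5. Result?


0b10111100101111 << 5 = 0b1011110010111100000 = 386528

386528


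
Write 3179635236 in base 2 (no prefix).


3179635236 = 10111101100001010110001000100100 in binary

10111101100001010110001000100100


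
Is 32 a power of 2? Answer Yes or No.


0b100000. Only one bit set => Yes

Yes


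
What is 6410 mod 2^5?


6410 & 31 = 10

10


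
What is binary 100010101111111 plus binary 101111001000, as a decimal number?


100010101111111 + 101111001000 = 101000101000111 = 20807

20807


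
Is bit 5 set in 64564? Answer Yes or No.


0b1111110000110100, bit 5 = 1. Yes

Yes


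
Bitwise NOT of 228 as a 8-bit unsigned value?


~0b11100100 = 0b11011 = 27 (8-bit unsigned)

27


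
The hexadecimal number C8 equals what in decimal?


C8 hex = 200 decimal

200


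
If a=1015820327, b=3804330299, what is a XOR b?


1015820327 ^ 3804330299 = 3729606940

3729606940


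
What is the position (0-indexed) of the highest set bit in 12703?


0b11000110011111. Highest set bit at position 13

13


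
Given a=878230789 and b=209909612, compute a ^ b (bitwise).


878230789 ^ 209909612 = 953829993

953829993


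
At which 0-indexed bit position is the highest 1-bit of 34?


0b100010. Highest set bit at position 5

5


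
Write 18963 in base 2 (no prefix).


18963 = 100101000010011 in binary

100101000010011


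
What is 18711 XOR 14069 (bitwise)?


0b100100100010111 ^ 0b11011011110101 = 0b111111111100010 = 32738

32738


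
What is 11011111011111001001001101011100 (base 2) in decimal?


11011111011111001001001101011100 in decimal = 3749483356

3749483356


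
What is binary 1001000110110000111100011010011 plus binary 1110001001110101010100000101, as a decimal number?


1001000110110000111100011010011 + 1110001001110101010100000101 = 1010110111111111100110111011000 = 1459604952

1459604952


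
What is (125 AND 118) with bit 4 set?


Step 1: 125 & 118 = 116
Step 2: 116 | (1 << 4) = 116 | 16 = 116

116


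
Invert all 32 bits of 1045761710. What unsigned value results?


1045761710 ^ 4294967295 = 3249205585

3249205585


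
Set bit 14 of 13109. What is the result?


13109 | (1 << 14) = 13109 | 16384 = 29493

29493


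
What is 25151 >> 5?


0b110001000111111 >> 5 = 0b1100010001 = 785

785


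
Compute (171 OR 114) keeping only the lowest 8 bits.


Step 1: 171 | 114 = 251
Step 2: 251 & 255 = 251

251


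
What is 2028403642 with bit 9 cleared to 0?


2028403642 & ~(1 << 9) = 2028403130

2028403130


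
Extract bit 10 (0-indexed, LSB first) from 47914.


0b1011101100101010, position 10 = 0

0


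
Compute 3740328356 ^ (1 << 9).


3740328356 ^ (1 << 9) = 3740328356 ^ 512 = 3740328868

3740328868


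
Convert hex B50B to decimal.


B50B hex = 46347 decimal

46347


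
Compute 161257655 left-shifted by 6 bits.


0b1001100111001001100010110111 << 6 = 0b1001100111001001100010110111000000 = 10320489920

10320489920


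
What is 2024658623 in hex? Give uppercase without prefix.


2024658623 = 78ADD6BF hex

78ADD6BF


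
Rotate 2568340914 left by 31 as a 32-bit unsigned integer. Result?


Rotate 0b10011001000101011100010110110010 left by 31 (32-bit) = 0b1001100100010101110001011011001 = 1284170457

1284170457


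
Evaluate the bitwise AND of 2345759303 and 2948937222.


0b10001011110100010111001001000111 & 0b10101111110001010011011000000110 = 0b10001011110000010011001000000110 = 2344694278

2344694278


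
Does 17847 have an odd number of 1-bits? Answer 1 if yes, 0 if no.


0b100010110110111 has 9 ones => parity 1

1


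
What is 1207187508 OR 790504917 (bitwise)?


0b1000111111101000011100000110100 | 0b101111000111100010010111010101 = 0b1101111111111100011110111110101 = 1878932981

1878932981


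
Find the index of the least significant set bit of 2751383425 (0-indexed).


0b10100011111111101100011110000001. Lowest set bit at position 0

0


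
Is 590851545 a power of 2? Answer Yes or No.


0b100011001101111010110111011001. Multiple bits set => No

No


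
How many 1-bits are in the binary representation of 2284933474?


0b10001000001100010101000101100010 has 11 set bits

11


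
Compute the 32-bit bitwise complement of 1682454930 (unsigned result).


~0b1100100010010000011100110010010 = 0b10011011101101111100011001101101 = 2612512365 (32-bit unsigned)

2612512365


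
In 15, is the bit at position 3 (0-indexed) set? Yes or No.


0b1111, bit 3 = 1. Yes

Yes


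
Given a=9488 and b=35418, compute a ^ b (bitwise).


9488 ^ 35418 = 44874

44874


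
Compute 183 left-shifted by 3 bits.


0b10110111 << 3 = 0b10110111000 = 1464

1464


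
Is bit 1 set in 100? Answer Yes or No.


0b1100100, bit 1 = 0. No

No


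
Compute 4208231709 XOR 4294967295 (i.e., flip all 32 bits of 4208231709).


4208231709 ^ 4294967295 = 86735586

86735586


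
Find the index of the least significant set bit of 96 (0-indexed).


0b1100000. Lowest set bit at position 5

5


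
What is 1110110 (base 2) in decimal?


1110110 in decimal = 118

118


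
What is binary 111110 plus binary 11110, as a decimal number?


111110 + 11110 = 1011100 = 92

92


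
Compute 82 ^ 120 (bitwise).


0b1010010 ^ 0b1111000 = 0b101010 = 42

42


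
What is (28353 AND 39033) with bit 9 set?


Step 1: 28353 & 39033 = 2113
Step 2: 2113 | (1 << 9) = 2113 | 512 = 2625

2625


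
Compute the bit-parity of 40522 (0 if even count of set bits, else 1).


0b1001111001001010 has 8 ones => parity 0

0


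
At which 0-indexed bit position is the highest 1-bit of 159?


0b10011111. Highest set bit at position 7

7


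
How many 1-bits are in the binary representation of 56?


0b111000 has 3 set bits

3


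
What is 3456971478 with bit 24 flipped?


3456971478 ^ (1 << 24) = 3456971478 ^ 16777216 = 3473748694

3473748694


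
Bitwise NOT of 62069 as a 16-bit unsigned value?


~0b1111001001110101 = 0b110110001010 = 3466 (16-bit unsigned)

3466


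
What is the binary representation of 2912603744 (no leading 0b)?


2912603744 = 10101101100110101100111001100000 in binary

10101101100110101100111001100000


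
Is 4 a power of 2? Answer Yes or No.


0b100. Only one bit set => Yes

Yes


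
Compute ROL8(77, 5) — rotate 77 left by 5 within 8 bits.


Rotate 0b1001101 left by 5 (8-bit) = 0b10101001 = 169

169


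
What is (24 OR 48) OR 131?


Step 1: 24 | 48 = 56
Step 2: 56 | 131 = 187

187


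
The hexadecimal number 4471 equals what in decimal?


4471 hex = 17521 decimal

17521


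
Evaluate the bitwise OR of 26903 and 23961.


0b110100100010111 | 0b101110110011001 = 0b111110110011111 = 32159

32159


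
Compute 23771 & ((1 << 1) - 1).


23771 & 1 = 1

1


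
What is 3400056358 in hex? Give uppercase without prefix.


3400056358 = CAA8BE26 hex

CAA8BE26


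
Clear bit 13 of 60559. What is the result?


60559 & ~(1 << 13) = 52367

52367


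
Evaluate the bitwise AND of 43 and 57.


0b101011 & 0b111001 = 0b101001 = 41

41


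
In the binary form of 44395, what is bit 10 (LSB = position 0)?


0b1010110101101011, position 10 = 1

1


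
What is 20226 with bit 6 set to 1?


20226 | (1 << 6) = 20226 | 64 = 20290

20290


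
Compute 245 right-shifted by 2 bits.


0b11110101 >> 2 = 0b111101 = 61

61


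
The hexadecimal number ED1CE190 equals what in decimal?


ED1CE190 hex = 3978092944 decimal

3978092944


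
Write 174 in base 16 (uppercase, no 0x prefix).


174 = AE hex

AE


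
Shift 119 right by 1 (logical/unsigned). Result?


0b1110111 >> 1 = 0b111011 = 59

59


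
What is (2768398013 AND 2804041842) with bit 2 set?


Step 1: 2768398013 & 2804041842 = 2768388144
Step 2: 2768388144 | (1 << 2) = 2768388144 | 4 = 2768388148

2768388148


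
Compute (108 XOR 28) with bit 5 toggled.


Step 1: 108 ^ 28 = 112
Step 2: 112 ^ (1 << 5) = 112 ^ 32 = 80

80


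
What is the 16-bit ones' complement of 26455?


26455 ^ 65535 = 39080

39080


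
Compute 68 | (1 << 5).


68 | (1 << 5) = 68 | 32 = 100

100


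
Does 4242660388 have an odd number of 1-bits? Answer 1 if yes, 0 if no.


0b11111100111000011101110000100100 has 17 ones => parity 1

1


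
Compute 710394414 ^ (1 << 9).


710394414 ^ (1 << 9) = 710394414 ^ 512 = 710393902

710393902


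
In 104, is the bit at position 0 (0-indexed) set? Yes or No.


0b1101000, bit 0 = 0. No

No


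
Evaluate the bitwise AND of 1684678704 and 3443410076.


0b1100100011010100010100000110000 & 0b11001101001111100100010010011100 = 0b1000100001010100000000000010000 = 1143603216

1143603216


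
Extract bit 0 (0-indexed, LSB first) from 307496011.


0b10010010101000000010001001011, position 0 = 1

1


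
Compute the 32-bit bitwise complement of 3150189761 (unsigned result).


~0b10111011110001000001010011000001 = 0b1000100001110111110101100111110 = 1144777534 (32-bit unsigned)

1144777534


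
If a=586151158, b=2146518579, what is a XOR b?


586151158 ^ 2146518579 = 1562292933

1562292933


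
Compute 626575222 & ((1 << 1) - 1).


626575222 & 1 = 0

0


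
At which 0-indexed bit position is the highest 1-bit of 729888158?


0b101011100000010011010110011110. Highest set bit at position 29

29


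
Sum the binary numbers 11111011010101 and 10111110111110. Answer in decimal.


11111011010101 + 10111110111110 = 110111010010011 = 28307

28307


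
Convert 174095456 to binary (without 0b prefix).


174095456 = 1010011000000111110001100000 in binary

1010011000000111110001100000


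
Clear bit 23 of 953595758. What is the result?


953595758 & ~(1 << 23) = 945207150

945207150


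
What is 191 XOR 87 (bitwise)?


0b10111111 ^ 0b1010111 = 0b11101000 = 232

232


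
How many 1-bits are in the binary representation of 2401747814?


0b10001111001001111100001101100110 has 17 set bits

17


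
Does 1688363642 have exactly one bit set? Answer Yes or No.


0b1100100101000100110001001111010. Multiple bits set => No

No


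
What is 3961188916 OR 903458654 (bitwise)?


0b11101100000110101111001000110100 | 0b110101110110011010111101011110 = 0b11111101110110111111111101111110 = 4259053438

4259053438


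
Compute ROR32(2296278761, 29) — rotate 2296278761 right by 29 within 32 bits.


Rotate 0b10001000110111100110111011101001 right by 29 (32-bit) = 0b1000110111100110111011101001100 = 1190360908

1190360908


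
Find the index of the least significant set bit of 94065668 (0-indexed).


0b101100110110101010000000100. Lowest set bit at position 2

2


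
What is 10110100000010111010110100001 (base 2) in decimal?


10110100000010111010110100001 in decimal = 377583009

377583009


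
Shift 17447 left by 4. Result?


0b100010000100111 << 4 = 0b1000100001001110000 = 279152

279152


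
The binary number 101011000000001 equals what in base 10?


101011000000001 in decimal = 22017

22017


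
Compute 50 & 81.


0b110010 & 0b1010001 = 0b10000 = 16

16


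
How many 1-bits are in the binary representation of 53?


0b110101 has 4 set bits

4


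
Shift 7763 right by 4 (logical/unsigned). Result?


0b1111001010011 >> 4 = 0b111100101 = 485

485


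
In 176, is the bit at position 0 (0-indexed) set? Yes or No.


0b10110000, bit 0 = 0. No

No


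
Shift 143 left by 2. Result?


0b10001111 << 2 = 0b1000111100 = 572

572


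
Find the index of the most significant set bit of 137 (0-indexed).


0b10001001. Highest set bit at position 7

7


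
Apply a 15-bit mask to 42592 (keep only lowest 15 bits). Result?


42592 & 32767 = 9824

9824


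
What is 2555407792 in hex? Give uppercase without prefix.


2555407792 = 98506DB0 hex

98506DB0


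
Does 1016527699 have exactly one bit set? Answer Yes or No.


0b111100100101101111101101010011. Multiple bits set => No

No


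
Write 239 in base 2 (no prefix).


239 = 11101111 in binary

11101111


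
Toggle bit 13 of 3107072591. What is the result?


3107072591 ^ (1 << 13) = 3107072591 ^ 8192 = 3107064399

3107064399


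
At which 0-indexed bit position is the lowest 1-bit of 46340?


0b1011010100000100. Lowest set bit at position 2

2


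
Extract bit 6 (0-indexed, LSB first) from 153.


0b10011001, position 6 = 0

0


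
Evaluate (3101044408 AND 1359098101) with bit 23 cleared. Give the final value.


Step 1: 3101044408 & 1359098101 = 268574896
Step 2: 268574896 & ~(1 << 23) = 268574896

268574896


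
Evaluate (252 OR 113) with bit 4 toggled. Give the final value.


Step 1: 252 | 113 = 253
Step 2: 253 ^ (1 << 4) = 253 ^ 16 = 237

237


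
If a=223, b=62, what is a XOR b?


223 ^ 62 = 225

225


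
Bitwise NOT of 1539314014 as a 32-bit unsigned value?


~0b1011011110000000001000101011110 = 0b10100100001111111110111010100001 = 2755653281 (32-bit unsigned)

2755653281


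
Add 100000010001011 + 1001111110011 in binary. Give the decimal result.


100000010001011 + 1001111110011 = 101010001111110 = 21630

21630


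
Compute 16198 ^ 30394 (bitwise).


0b11111101000110 ^ 0b111011010111010 = 0b100100111111100 = 18940

18940


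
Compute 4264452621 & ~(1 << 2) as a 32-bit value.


4264452621 & ~(1 << 2) = 4264452617

4264452617


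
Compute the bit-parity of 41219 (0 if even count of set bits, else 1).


0b1010000100000011 has 5 ones => parity 1

1


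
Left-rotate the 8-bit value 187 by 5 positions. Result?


Rotate 0b10111011 left by 5 (8-bit) = 0b1110111 = 119

119


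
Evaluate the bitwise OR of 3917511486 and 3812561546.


0b11101001100000000111101100111110 | 0b11100011001111110001001010001010 = 0b11101011101111110111101110111110 = 3955194814

3955194814


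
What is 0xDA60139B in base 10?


DA60139B hex = 3663729563 decimal

3663729563


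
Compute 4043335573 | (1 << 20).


4043335573 | (1 << 20) = 4043335573 | 1048576 = 4044384149

4044384149


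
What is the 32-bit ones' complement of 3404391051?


3404391051 ^ 4294967295 = 890576244

890576244


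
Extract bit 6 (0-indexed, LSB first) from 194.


0b11000010, position 6 = 1

1


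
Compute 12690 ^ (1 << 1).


12690 ^ (1 << 1) = 12690 ^ 2 = 12688

12688


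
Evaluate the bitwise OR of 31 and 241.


0b11111 | 0b11110001 = 0b11111111 = 255

255


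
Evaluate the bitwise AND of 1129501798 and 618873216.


0b1000011010100101101010001100110 & 0b100100111000110100000110000000 = 0b10000100100000000000000 = 4341760

4341760


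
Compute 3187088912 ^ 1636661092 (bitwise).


0b10111101111101110001111000010000 ^ 0b1100001100011010111011101100100 = 0b11011100011110100110100101110100 = 3699009908

3699009908


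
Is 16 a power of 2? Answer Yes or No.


0b10000. Only one bit set => Yes

Yes


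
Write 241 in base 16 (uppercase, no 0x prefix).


241 = F1 hex

F1


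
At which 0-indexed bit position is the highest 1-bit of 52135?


0b1100101110100111. Highest set bit at position 15

15


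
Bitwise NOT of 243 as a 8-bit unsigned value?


~0b11110011 = 0b1100 = 12 (8-bit unsigned)

12


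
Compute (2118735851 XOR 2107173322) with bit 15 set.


Step 1: 2118735851 ^ 2107173322 = 64077345
Step 2: 64077345 | (1 << 15) = 64077345 | 32768 = 64077345

64077345


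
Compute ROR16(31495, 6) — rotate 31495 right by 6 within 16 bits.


Rotate 0b111101100000111 right by 6 (16-bit) = 0b1110111101100 = 7660

7660


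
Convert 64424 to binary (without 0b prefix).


64424 = 1111101110101000 in binary

1111101110101000


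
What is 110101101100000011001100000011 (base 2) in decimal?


110101101100000011001100000011 in decimal = 900739843

900739843


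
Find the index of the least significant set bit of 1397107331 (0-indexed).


0b1010011010001100010101010000011. Lowest set bit at position 0

0


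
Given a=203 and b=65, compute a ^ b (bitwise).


203 ^ 65 = 138

138


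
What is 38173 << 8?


0b1001010100011101 << 8 = 0b100101010001110100000000 = 9772288

9772288


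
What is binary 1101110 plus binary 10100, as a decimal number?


1101110 + 10100 = 10000010 = 130

130


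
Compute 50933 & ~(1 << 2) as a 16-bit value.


50933 & ~(1 << 2) = 50929

50929


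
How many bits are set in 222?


0b11011110 has 6 set bits

6


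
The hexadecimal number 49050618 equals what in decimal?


49050618 hex = 1225066008 decimal

1225066008


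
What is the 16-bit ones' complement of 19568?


19568 ^ 65535 = 45967

45967


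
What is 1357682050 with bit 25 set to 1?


1357682050 | (1 << 25) = 1357682050 | 33554432 = 1391236482

1391236482


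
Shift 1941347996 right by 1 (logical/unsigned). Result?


0b1110011101101101001111010011100 >> 1 = 0b111001110110110100111101001110 = 970673998

970673998


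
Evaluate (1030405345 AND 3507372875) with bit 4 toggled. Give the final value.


Step 1: 1030405345 & 3507372875 = 285868097
Step 2: 285868097 ^ (1 << 4) = 285868097 ^ 16 = 285868113

285868113


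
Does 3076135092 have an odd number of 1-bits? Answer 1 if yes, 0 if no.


0b10110111010110100001100010110100 has 16 ones => parity 0

0


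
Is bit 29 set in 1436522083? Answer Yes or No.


0b1010101100111111001011001100011, bit 29 = 0. No

No


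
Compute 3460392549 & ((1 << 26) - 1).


3460392549 & 67108863 = 37840485

37840485


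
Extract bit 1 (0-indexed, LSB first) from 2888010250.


0b10101100001000111000101000001010, position 1 = 1

1


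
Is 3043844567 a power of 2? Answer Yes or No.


0b10110101011011010110000111010111. Multiple bits set => No

No


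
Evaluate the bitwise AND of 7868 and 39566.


0b1111010111100 & 0b1001101010001110 = 0b1101010001100 = 6796

6796


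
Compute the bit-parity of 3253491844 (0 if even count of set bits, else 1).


0b11000001111011000101100010000100 has 13 ones => parity 1

1


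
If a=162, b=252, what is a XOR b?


162 ^ 252 = 94

94


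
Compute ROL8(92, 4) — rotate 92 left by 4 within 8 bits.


Rotate 0b1011100 left by 4 (8-bit) = 0b11000101 = 197

197


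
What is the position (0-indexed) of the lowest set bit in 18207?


0b100011100011111. Lowest set bit at position 0

0


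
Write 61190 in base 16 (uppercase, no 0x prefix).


61190 = EF06 hex

EF06


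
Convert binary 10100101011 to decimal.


10100101011 in decimal = 1323

1323


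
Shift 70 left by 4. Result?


0b1000110 << 4 = 0b10001100000 = 1120

1120


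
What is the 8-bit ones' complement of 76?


76 ^ 255 = 179

179


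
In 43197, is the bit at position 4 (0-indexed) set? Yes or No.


0b1010100010111101, bit 4 = 1. Yes

Yes


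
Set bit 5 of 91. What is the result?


91 | (1 << 5) = 91 | 32 = 123

123


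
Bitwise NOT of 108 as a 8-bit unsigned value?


~0b1101100 = 0b10010011 = 147 (8-bit unsigned)

147


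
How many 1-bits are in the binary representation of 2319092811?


0b10001010001110101000110001001011 has 14 set bits

14


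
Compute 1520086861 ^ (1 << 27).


1520086861 ^ (1 << 27) = 1520086861 ^ 134217728 = 1385869133

1385869133


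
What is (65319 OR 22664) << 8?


Step 1: 65319 | 22664 = 65455
Step 2: 65455 << 8 = 16756480

16756480


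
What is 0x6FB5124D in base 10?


6FB5124D hex = 1874137677 decimal

1874137677


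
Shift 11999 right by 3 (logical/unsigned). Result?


0b10111011011111 >> 3 = 0b10111011011 = 1499

1499


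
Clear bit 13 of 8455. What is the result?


8455 & ~(1 << 13) = 263

263


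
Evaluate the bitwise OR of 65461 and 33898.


0b1111111110110101 | 0b1000010001101010 = 0b1111111111111111 = 65535

65535


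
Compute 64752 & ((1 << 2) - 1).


64752 & 3 = 0

0


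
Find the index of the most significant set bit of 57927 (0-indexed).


0b1110001001000111. Highest set bit at position 15

15


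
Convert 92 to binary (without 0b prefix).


92 = 1011100 in binary

1011100


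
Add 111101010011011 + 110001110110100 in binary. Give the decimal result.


111101010011011 + 110001110110100 = 1101111001001111 = 56911

56911


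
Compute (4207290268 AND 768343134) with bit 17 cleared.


Step 1: 4207290268 & 768343134 = 683811868
Step 2: 683811868 & ~(1 << 17) = 683680796

683680796


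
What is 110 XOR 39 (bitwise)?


0b1101110 ^ 0b100111 = 0b1001001 = 73

73


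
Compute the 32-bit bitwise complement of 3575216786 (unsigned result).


~0b11010101000110010111101010010010 = 0b101010111001101000010101101101 = 719750509 (32-bit unsigned)

719750509


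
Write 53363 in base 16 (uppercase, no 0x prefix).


53363 = D073 hex

D073


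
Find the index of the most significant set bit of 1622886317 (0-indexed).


0b1100000101110110100011110101101. Highest set bit at position 30

30


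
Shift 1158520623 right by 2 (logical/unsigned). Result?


0b1000101000011011001111100101111 >> 2 = 0b10001010000110110011111001011 = 289630155

289630155


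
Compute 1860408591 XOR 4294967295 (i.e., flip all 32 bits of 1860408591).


1860408591 ^ 4294967295 = 2434558704

2434558704


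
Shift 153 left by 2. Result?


0b10011001 << 2 = 0b1001100100 = 612

612


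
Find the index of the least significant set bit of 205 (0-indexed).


0b11001101. Lowest set bit at position 0

0


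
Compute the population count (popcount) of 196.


0b11000100 has 3 set bits

3


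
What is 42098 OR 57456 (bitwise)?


0b1010010001110010 | 0b1110000001110000 = 0b1110010001110010 = 58482

58482


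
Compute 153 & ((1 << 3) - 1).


153 & 7 = 1

1


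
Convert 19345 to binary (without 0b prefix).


19345 = 100101110010001 in binary

100101110010001


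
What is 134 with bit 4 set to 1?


134 | (1 << 4) = 134 | 16 = 150

150
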